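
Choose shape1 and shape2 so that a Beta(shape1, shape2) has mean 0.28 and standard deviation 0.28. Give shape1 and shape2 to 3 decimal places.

shape1 = 0.440, shape2 = 1.131

First σ² = 0.0784. Setting shape1 = μn, shape2 = (1−μ)n with n = shape1+shape2,
μ(1−μ)/(n+1) = 0.0784 ⇒ n+1 = 0.2016/0.0784 = 2.5714 ⇒ n = 1.5714.
Hence shape1 = 0.28×1.5714 = 0.440, shape2 = 0.72×1.5714 = 1.131.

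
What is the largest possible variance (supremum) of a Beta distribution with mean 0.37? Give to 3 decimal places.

0.233

Var = μ(1−μ)/(α+β+1), which approaches μ(1−μ) as α+β → 0.
So the supremum is μ(1−μ) = 0.37×0.63 = 0.233.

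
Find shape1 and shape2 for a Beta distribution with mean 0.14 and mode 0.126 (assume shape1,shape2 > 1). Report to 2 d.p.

shape1 = 7.48, shape2 = 45.95

With s = shape1+shape2: μ = shape1/s and mode = (shape1−1)/(s−2). Eliminating shape1 = μs,
μs − 1 = m(s−2) ⇒ s(μ−m) = 1−2m ⇒ s = 0.748/0.014 = 53.4286.
So shape1 = μs = 7.48, shape2 = (1−μ)s = 45.95.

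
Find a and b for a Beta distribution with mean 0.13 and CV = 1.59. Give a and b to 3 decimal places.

Var = (CV·μ)² = (1.59×0.13)² = 0.042725.
a+b = μ(1−μ)/Var − 1 = 0.1131/0.042725 − 1 = 1.6472.
Thus a = 0.13·1.6472 = 0.214 and b = 0.87·1.6472 = 1.433.

a = 0.214, b = 1.433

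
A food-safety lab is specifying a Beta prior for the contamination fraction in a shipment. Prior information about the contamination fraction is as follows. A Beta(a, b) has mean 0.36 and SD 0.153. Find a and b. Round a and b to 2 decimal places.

a = 3.18, b = 5.66

Variance = 0.153² = 0.023409. The moment-matching identity a+b = μ(1−μ)/Var − 1 gives
a+b = 0.2304/0.023409 − 1 = 8.8424, so a = μ·8.8424 = 3.18 and b = (1−μ)·8.8424 = 5.66.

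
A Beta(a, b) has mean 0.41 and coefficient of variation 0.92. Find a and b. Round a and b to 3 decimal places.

σ = CV·μ = 0.92×0.41 = 0.37720, so σ² = 0.142280.
s+1 = μ(1−μ)/σ² = 0.2419/0.142280 = 1.7002, so s = a+b = 0.7002.
a = μs = 0.287, b = (1−μ)s = 0.413.

a = 0.287, b = 0.413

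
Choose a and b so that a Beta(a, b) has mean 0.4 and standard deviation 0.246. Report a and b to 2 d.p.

σ² = 0.246² = 0.060516.
With s = a+b, Var = μ(1−μ)/(s+1), so s+1 = (0.4×0.6)/0.060516 = 3.9659 and s = 2.9659.
a = μs = 1.19, b = (1−μ)s = 1.78.

a = 1.19, b = 1.78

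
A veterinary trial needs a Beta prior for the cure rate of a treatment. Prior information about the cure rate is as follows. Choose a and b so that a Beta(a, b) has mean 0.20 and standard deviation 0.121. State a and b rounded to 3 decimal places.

a = 1.986, b = 7.943

Variance = 0.121² = 0.014641. The moment-matching identity a+b = μ(1−μ)/Var − 1 gives
a+b = 0.1600/0.014641 − 1 = 9.9282, so a = μ·9.9282 = 1.986 and b = (1−μ)·9.9282 = 7.943.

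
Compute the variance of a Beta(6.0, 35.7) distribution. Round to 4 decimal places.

0.0029

μ = 6.0/41.7 = 0.143885; Var = μ(1−μ)/(α+β+1) = 0.1231820/42.7 = 0.0029.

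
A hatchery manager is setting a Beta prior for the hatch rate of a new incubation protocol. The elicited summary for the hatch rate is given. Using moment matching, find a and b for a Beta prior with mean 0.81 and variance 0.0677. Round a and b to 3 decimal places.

a = 1.031, b = 0.242

Write ν = a+b; then a = μν and Var = μ(1−μ)/(ν+1).
ν = μ(1−μ)/Var − 1 = 0.1539/0.0677 − 1 = 1.2733.
a = 0.81·1.2733 = 1.031, b = 0.19·1.2733 = 0.242.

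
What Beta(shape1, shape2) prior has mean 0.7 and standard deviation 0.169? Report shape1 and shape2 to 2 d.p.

First σ² = 0.028561. Setting shape1 = μn, shape2 = (1−μ)n with n = shape1+shape2,
μ(1−μ)/(n+1) = 0.028561 ⇒ n+1 = 0.21/0.028561 = 7.3527 ⇒ n = 6.3527.
Hence shape1 = 0.7×6.3527 = 4.45, shape2 = 0.3×6.3527 = 1.91.

shape1 = 4.45, shape2 = 1.91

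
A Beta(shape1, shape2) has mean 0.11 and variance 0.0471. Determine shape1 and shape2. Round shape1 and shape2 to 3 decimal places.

Let s = shape1+shape2. The Beta variance is μ(1−μ)/(s+1).
So s+1 = μ(1−μ)/σ² = (0.11×0.89)/0.0471 = 0.0979/0.0471 = 2.0786, giving s = 1.0786.
Then shape1 = μs = 0.11×1.0786 = 0.119 and shape2 = (1−μ)s = 0.89×1.0786 = 0.960.

shape1 = 0.119, shape2 = 0.960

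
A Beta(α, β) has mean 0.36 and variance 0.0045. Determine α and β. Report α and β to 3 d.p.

α = 18.072, β = 32.128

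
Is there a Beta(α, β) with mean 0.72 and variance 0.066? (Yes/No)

For any Beta, Var(X) < E[X]·(1−E[X]).
Here μ(1−μ) = 0.72×0.28 = 0.2016, and 0.066 < 0.2016.

Yes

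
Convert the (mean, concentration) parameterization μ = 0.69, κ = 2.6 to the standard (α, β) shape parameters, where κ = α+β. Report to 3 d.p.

α = 1.794, β = 0.806

Split κ in proportion μ : (1−μ): α = 0.69·2.6 = 1.794, β = 2.6 − 1.794 = 0.806.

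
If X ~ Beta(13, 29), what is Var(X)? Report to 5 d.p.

μ = 13/42 = 0.309524; Var = μ(1−μ)/(α+β+1) = 0.2137188/43 = 0.00497.

0.00497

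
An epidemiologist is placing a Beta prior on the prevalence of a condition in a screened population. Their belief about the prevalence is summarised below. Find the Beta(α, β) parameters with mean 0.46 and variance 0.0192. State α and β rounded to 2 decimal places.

α = 5.49, β = 6.45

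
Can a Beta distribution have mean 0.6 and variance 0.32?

A Beta with mean μ has variance μ(1−μ)/(α+β+1) < μ(1−μ).
Here μ(1−μ) = 0.6×0.4 = 0.24, and 0.32 ≥ 0.24.

No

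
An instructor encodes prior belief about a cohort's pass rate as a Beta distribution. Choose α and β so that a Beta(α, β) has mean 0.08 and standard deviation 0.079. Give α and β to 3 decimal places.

α = 0.863, β = 9.930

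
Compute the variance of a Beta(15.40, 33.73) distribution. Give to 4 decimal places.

0.0043

Var = αβ/[(α+β)²(α+β+1)] = (15.40×33.73)/(49.13²×50.13) = 519.4420/121001.633397 = 0.0043.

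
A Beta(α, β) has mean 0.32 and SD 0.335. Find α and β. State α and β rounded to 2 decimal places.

α = 0.30, β = 0.64

Variance = 0.335² = 0.112225. The moment-matching identity α+β = μ(1−μ)/Var − 1 gives
α+β = 0.2176/0.112225 − 1 = 0.9390, so α = μ·0.9390 = 0.30 and β = (1−μ)·0.9390 = 0.64.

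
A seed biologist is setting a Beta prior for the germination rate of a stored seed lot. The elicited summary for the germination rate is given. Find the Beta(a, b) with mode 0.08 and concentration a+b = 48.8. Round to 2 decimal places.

Since the density peak of Beta(a,b) is at (a−1)/(a+b−2),
a = 1 + 0.08(48.8−2) = 4.74 and b = 48.8 − 4.74 = 44.06.

a = 4.74, b = 44.06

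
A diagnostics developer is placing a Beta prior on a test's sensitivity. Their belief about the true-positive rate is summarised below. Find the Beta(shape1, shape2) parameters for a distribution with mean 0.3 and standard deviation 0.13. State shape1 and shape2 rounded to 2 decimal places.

Variance = 0.13² = 0.0169. The moment-matching identity shape1+shape2 = μ(1−μ)/Var − 1 gives
shape1+shape2 = 0.21/0.0169 − 1 = 11.4260, so shape1 = μ·11.4260 = 3.43 and shape2 = (1−μ)·11.4260 = 8.00.

shape1 = 3.43, shape2 = 8.00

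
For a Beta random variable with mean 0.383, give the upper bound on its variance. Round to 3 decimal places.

Var = μ(1−μ)/(α+β+1), which approaches μ(1−μ) as α+β → 0.
So the supremum is μ(1−μ) = 0.383×0.617 = 0.236.

0.236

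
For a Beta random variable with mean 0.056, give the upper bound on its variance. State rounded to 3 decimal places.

0.053

Var = μ(1−μ)/(α+β+1), which approaches μ(1−μ) as α+β → 0.
So the supremum is μ(1−μ) = 0.056×0.944 = 0.053.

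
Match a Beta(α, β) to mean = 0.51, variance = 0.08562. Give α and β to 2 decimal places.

α = 0.98, β = 0.94

By moment matching, α+β = μ(1−μ)/σ² − 1 = (0.51·0.49)/0.08562 − 1 = 2.9187 − 1 = 1.9187.
Since α/(α+β) = μ, α = 0.51·1.9187 = 0.98 and β = 0.49·1.9187 = 0.94.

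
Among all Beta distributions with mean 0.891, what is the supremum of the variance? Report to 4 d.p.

For fixed mean μ the Beta variance is μ(1−μ)/(α+β+1), increasing as α+β decreases.
Its least upper bound (not attained) is μ(1−μ) = 0.891·0.109 = 0.0971.

0.0971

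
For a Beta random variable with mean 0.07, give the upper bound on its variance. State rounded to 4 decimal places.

0.0651

Var = μ(1−μ)/(α+β+1), which approaches μ(1−μ) as α+β → 0.
So the supremum is μ(1−μ) = 0.07×0.93 = 0.0651.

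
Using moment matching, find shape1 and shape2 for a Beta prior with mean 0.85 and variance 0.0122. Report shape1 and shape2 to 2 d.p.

By moment matching, shape1+shape2 = μ(1−μ)/σ² − 1 = (0.85·0.15)/0.0122 − 1 = 10.4508 − 1 = 9.4508.
Since shape1/(shape1+shape2) = μ, shape1 = 0.85·9.4508 = 8.03 and shape2 = 0.15·9.4508 = 1.42.

shape1 = 8.03, shape2 = 1.42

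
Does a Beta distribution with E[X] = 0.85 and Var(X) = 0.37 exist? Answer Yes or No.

No

The Beta variance bound is σ² < μ(1−μ).
Here μ(1−μ) = 0.85×0.15 = 0.1275, and 0.37 ≥ 0.1275.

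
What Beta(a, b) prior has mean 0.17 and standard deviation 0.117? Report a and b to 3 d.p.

a = 1.582, b = 7.725

Variance = 0.117² = 0.013689. The moment-matching identity a+b = μ(1−μ)/Var − 1 gives
a+b = 0.1411/0.013689 − 1 = 9.3075, so a = μ·9.3075 = 1.582 and b = (1−μ)·9.3075 = 7.725.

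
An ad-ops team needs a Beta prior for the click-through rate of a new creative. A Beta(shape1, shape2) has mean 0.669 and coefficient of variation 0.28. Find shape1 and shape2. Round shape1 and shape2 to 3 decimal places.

Var = (CV·μ)² = (0.28×0.669)² = 0.035089.
shape1+shape2 = μ(1−μ)/Var − 1 = 0.221439/0.035089 − 1 = 5.3108.
Thus shape1 = 0.669·5.3108 = 3.553 and shape2 = 0.331·5.3108 = 1.758.

shape1 = 3.553, shape2 = 1.758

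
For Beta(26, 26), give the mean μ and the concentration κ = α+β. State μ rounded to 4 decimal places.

κ = α+β = 26+26 = 52; μ = α/κ = 26/52 = 0.5000.

μ = 0.5000, κ = 52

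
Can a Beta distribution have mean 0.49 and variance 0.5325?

A Beta with mean μ has variance μ(1−μ)/(α+β+1) < μ(1−μ).
Here μ(1−μ) = 0.49×0.51 = 0.2499, and 0.5325 ≥ 0.2499.

No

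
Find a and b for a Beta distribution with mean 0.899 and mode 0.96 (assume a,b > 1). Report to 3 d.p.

With s = a+b: μ = a/s and mode = (a−1)/(s−2). Eliminating a = μs,
μs − 1 = m(s−2) ⇒ s(μ−m) = 1−2m ⇒ s = -0.92/-0.061 = 15.0820.
So a = μs = 13.559, b = (1−μ)s = 1.523.

a = 13.559, b = 1.523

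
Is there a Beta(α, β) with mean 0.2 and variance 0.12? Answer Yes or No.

The Beta variance bound is σ² < μ(1−μ).
Here μ(1−μ) = 0.2×0.8 = 0.16, and 0.12 < 0.16.

Yes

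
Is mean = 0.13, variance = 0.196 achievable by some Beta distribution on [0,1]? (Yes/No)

The Beta variance bound is σ² < μ(1−μ).
Here μ(1−μ) = 0.13×0.87 = 0.1131, and 0.196 ≥ 0.1131.

No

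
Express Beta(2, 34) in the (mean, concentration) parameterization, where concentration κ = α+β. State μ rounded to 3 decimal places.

μ = 0.056, κ = 36

κ = α+β = 2+34 = 36; μ = α/κ = 2/36 = 0.056.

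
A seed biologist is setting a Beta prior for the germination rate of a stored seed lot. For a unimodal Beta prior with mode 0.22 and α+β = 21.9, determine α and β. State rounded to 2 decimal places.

α = 5.38, β = 16.52

Since the density peak of Beta(α,β) is at (α−1)/(α+β−2),
α = 1 + 0.22(21.9−2) = 5.38 and β = 21.9 − 5.38 = 16.52.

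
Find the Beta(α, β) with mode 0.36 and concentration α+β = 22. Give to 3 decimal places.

α = 8.200, β = 13.800

Mode = (α−1)/(κ−2) with κ = α+β, so α−1 = 0.36·20 = 7.200.
α = 8.200; β = κ − α = 13.800.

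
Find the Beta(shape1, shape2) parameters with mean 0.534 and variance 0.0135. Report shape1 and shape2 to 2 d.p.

shape1 = 9.31, shape2 = 8.12

Let s = shape1+shape2. The Beta variance is μ(1−μ)/(s+1).
So s+1 = μ(1−μ)/σ² = (0.534×0.466)/0.0135 = 0.248844/0.0135 = 18.4329, giving s = 17.4329.
Then shape1 = μs = 0.534×17.4329 = 9.31 and shape2 = (1−μ)s = 0.466×17.4329 = 8.12.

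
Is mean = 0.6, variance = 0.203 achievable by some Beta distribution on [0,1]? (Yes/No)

Yes

For any Beta, Var(X) < E[X]·(1−E[X]).
Here μ(1−μ) = 0.6×0.4 = 0.24, and 0.203 < 0.24.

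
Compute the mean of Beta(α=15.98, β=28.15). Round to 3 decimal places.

0.362

E[X] = α/(α+β) = 15.98/44.13 = 0.362.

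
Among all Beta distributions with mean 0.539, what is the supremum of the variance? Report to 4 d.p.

Var = μ(1−μ)/(α+β+1), which approaches μ(1−μ) as α+β → 0.
So the supremum is μ(1−μ) = 0.539×0.461 = 0.2485.

0.2485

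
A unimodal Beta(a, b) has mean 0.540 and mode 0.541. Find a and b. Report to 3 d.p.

Let s = a+b. Mean gives a = μs = 0.540s; mode gives (a−1)/(s−2) = 0.541.
Substituting: 0.540s − 1 = 0.541(s−2) = 0.541s − 1.082, so -0.001s = -0.082 and s = 82.0000.
Then a = 0.540×82.0000 = 44.280 and b = s−a = 37.720.

a = 44.280, b = 37.720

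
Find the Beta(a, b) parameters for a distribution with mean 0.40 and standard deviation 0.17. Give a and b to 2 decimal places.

First σ² = 0.0289. Setting a = μn, b = (1−μ)n with n = a+b,
μ(1−μ)/(n+1) = 0.0289 ⇒ n+1 = 0.2400/0.0289 = 8.3045 ⇒ n = 7.3045.
Hence a = 0.40×7.3045 = 2.92, b = 0.60×7.3045 = 4.38.

a = 2.92, b = 4.38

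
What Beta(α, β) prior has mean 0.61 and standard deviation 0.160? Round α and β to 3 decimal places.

First σ² = 0.025600. Setting α = μn, β = (1−μ)n with n = α+β,
μ(1−μ)/(n+1) = 0.025600 ⇒ n+1 = 0.2379/0.025600 = 9.2930 ⇒ n = 8.2930.
Hence α = 0.61×8.2930 = 5.059, β = 0.39×8.2930 = 3.234.

α = 5.059, β = 3.234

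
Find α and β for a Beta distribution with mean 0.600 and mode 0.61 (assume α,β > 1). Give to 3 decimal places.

α = 13.200, β = 8.800

With s = α+β: μ = α/s and mode = (α−1)/(s−2). Eliminating α = μs,
μs − 1 = m(s−2) ⇒ s(μ−m) = 1−2m ⇒ s = -0.22/-0.010 = 22.0000.
So α = μs = 13.200, β = (1−μ)s = 8.800.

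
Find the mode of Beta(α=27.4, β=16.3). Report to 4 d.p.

0.6331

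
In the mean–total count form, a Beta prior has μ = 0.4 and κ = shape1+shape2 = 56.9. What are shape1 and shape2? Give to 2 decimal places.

shape1 = 22.76, shape2 = 34.14

Split κ in proportion μ : (1−μ): shape1 = 0.4·56.9 = 22.76, shape2 = 56.9 − 22.76 = 34.14.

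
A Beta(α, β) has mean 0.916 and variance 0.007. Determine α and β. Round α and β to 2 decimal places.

α = 9.15, β = 0.84

By moment matching, α+β = μ(1−μ)/σ² − 1 = (0.916·0.084)/0.007 − 1 = 10.9920 − 1 = 9.9920.
Since α/(α+β) = μ, α = 0.916·9.9920 = 9.15 and β = 0.084·9.9920 = 0.84.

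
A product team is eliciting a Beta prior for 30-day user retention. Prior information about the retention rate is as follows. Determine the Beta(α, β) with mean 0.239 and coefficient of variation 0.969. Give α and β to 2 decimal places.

α = 0.57, β = 1.82

σ = CV·μ = 0.969×0.239 = 0.23159, so σ² = 0.053634.
s+1 = μ(1−μ)/σ² = 0.181879/0.053634 = 3.3911, so s = α+β = 2.3911.
α = μs = 0.57, β = (1−μ)s = 1.82.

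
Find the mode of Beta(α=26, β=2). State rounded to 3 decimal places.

The density x^(α−1)(1−x)^(β−1) is maximised at (α−1)/(α+β−2) = 25/26 = 0.962.

0.962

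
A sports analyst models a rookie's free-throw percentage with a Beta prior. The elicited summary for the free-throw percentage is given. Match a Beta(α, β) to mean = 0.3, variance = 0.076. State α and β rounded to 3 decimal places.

α = 0.529, β = 1.234

By moment matching, α+β = μ(1−μ)/σ² − 1 = (0.3·0.7)/0.076 − 1 = 2.7632 − 1 = 1.7632.
Since α/(α+β) = μ, α = 0.3·1.7632 = 0.529 and β = 0.7·1.7632 = 1.234.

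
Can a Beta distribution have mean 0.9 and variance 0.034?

Yes

A Beta with mean μ has variance μ(1−μ)/(α+β+1) < μ(1−μ).
Here μ(1−μ) = 0.9×0.1 = 0.09, and 0.034 < 0.09.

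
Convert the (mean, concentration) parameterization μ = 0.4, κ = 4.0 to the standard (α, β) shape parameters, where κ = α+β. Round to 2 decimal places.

Split κ in proportion μ : (1−μ): α = 0.4·4.0 = 1.60, β = 4.0 − 1.60 = 2.40.

α = 1.60, β = 2.40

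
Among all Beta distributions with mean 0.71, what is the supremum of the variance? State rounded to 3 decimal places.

Var = μ(1−μ)/(α+β+1), which approaches μ(1−μ) as α+β → 0.
So the supremum is μ(1−μ) = 0.71×0.29 = 0.206.

0.206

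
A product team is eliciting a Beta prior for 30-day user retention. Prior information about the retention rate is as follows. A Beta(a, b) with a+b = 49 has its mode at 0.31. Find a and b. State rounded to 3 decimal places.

Mode = (a−1)/(κ−2) with κ = a+b, so a−1 = 0.31·47 = 14.570.
a = 15.570; b = κ − a = 33.430.

a = 15.570, b = 33.430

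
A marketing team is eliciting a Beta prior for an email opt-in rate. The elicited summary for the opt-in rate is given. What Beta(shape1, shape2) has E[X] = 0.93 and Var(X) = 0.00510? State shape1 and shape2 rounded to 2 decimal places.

shape1 = 10.94, shape2 = 0.82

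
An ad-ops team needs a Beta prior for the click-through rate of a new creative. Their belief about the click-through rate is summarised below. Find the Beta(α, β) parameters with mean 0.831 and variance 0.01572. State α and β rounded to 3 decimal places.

α = 6.593, β = 1.341

Let s = α+β. The Beta variance is μ(1−μ)/(s+1).
So s+1 = μ(1−μ)/σ² = (0.831×0.169)/0.01572 = 0.140439/0.01572 = 8.9338, giving s = 7.9338.
Then α = μs = 0.831×7.9338 = 6.593 and β = (1−μ)s = 0.169×7.9338 = 1.341.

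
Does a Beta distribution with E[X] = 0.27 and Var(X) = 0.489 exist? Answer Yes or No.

No

The Beta variance bound is σ² < μ(1−μ).
Here μ(1−μ) = 0.27×0.73 = 0.1971, and 0.489 ≥ 0.1971.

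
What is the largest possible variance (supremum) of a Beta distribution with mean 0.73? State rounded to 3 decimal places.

For fixed mean μ the Beta variance is μ(1−μ)/(α+β+1), increasing as α+β decreases.
Its least upper bound (not attained) is μ(1−μ) = 0.73·0.27 = 0.197.

0.197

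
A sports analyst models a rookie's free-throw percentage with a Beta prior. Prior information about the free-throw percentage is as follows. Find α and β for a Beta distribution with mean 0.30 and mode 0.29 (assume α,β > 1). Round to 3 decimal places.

α = 12.600, β = 29.400

With s = α+β: μ = α/s and mode = (α−1)/(s−2). Eliminating α = μs,
μs − 1 = m(s−2) ⇒ s(μ−m) = 1−2m ⇒ s = 0.42/0.01 = 42.0000.
So α = μs = 12.600, β = (1−μ)s = 29.400.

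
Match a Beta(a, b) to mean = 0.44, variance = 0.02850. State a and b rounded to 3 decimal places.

a = 3.364, b = 4.282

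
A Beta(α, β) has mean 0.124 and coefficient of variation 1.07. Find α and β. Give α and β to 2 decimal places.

α = 0.64, β = 4.53

Var = (CV·μ)² = (1.07×0.124)² = 0.017604.
α+β = μ(1−μ)/Var − 1 = 0.108624/0.017604 − 1 = 5.1704.
Thus α = 0.124·5.1704 = 0.64 and β = 0.876·5.1704 = 4.53.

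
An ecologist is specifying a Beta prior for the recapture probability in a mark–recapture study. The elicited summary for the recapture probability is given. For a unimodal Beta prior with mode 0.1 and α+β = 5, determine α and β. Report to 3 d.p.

Since the density peak of Beta(α,β) is at (α−1)/(α+β−2),
α = 1 + 0.1(5−2) = 1.300 and β = 5 − 1.300 = 3.700.

α = 1.300, β = 3.700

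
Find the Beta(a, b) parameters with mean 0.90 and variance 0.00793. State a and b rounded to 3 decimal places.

Let s = a+b. The Beta variance is μ(1−μ)/(s+1).
So s+1 = μ(1−μ)/σ² = (0.90×0.10)/0.00793 = 0.0900/0.00793 = 11.3493, giving s = 10.3493.
Then a = μs = 0.90×10.3493 = 9.314 and b = (1−μ)s = 0.10×10.3493 = 1.035.

a = 9.314, b = 1.035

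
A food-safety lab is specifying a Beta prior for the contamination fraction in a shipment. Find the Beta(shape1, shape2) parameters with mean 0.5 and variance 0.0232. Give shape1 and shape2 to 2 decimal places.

shape1 = 4.89, shape2 = 4.89

Let s = shape1+shape2. The Beta variance is μ(1−μ)/(s+1).
So s+1 = μ(1−μ)/σ² = (0.5×0.5)/0.0232 = 0.25/0.0232 = 10.7759, giving s = 9.7759.
Then shape1 = μs = 0.5×9.7759 = 4.89 and shape2 = (1−μ)s = 0.5×9.7759 = 4.89.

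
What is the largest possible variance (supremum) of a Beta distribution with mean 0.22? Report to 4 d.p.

For fixed mean μ the Beta variance is μ(1−μ)/(α+β+1), increasing as α+β decreases.
Its least upper bound (not attained) is μ(1−μ) = 0.22·0.78 = 0.1716.

0.1716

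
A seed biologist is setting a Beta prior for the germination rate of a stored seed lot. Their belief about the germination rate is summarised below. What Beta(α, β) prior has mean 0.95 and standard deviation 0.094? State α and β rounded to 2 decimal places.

α = 4.16, β = 0.22

First σ² = 0.008836. Setting α = μn, β = (1−μ)n with n = α+β,
μ(1−μ)/(n+1) = 0.008836 ⇒ n+1 = 0.0475/0.008836 = 5.3757 ⇒ n = 4.3757.
Hence α = 0.95×4.3757 = 4.16, β = 0.05×4.3757 = 0.22.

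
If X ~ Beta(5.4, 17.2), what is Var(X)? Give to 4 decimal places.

0.0077

α+β = 22.6 and αβ = 92.88, so Var = αβ/[(α+β)²(α+β+1)] = 92.88/12053.936 = 0.0077.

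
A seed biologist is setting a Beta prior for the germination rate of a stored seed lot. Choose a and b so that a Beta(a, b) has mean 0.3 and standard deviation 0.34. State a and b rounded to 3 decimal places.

First σ² = 0.1156. Setting a = μn, b = (1−μ)n with n = a+b,
μ(1−μ)/(n+1) = 0.1156 ⇒ n+1 = 0.21/0.1156 = 1.8166 ⇒ n = 0.8166.
Hence a = 0.3×0.8166 = 0.245, b = 0.7×0.8166 = 0.572.

a = 0.245, b = 0.572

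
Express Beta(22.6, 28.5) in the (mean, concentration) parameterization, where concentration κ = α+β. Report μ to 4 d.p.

μ = 0.4423, κ = 51.1

κ = α+β = 22.6+28.5 = 51.1; μ = α/κ = 22.6/51.1 = 0.4423.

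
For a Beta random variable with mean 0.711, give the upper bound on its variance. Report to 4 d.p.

For fixed mean μ the Beta variance is μ(1−μ)/(α+β+1), increasing as α+β decreases.
Its least upper bound (not attained) is μ(1−μ) = 0.711·0.289 = 0.2055.

0.2055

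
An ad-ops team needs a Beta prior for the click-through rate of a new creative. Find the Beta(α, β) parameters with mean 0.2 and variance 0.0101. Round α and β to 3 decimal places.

α = 2.968, β = 11.873

By moment matching, α+β = μ(1−μ)/σ² − 1 = (0.2·0.8)/0.0101 − 1 = 15.8416 − 1 = 14.8416.
Since α/(α+β) = μ, α = 0.2·14.8416 = 2.968 and β = 0.8·14.8416 = 11.873.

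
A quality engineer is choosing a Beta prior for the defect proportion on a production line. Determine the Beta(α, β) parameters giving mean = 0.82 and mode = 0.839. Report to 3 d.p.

Let s = α+β. Mean gives α = μs = 0.82s; mode gives (α−1)/(s−2) = 0.839.
Substituting: 0.82s − 1 = 0.839(s−2) = 0.839s − 1.678, so -0.019s = -0.678 and s = 35.6842.
Then α = 0.82×35.6842 = 29.261 and β = s−α = 6.423.

α = 29.261, β = 6.423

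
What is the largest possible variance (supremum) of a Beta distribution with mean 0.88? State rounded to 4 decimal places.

Var = μ(1−μ)/(α+β+1), which approaches μ(1−μ) as α+β → 0.
So the supremum is μ(1−μ) = 0.88×0.12 = 0.1056.

0.1056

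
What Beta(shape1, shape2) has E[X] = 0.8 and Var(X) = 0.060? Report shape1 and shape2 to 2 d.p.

shape1 = 1.33, shape2 = 0.33

Let s = shape1+shape2. The Beta variance is μ(1−μ)/(s+1).
So s+1 = μ(1−μ)/σ² = (0.8×0.2)/0.060 = 0.16/0.060 = 2.6667, giving s = 1.6667.
Then shape1 = μs = 0.8×1.6667 = 1.33 and shape2 = (1−μ)s = 0.2×1.6667 = 0.33.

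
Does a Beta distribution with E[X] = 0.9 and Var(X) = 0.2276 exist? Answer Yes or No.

A Beta with mean μ has variance μ(1−μ)/(α+β+1) < μ(1−μ).
Here μ(1−μ) = 0.9×0.1 = 0.09, and 0.2276 ≥ 0.09.

No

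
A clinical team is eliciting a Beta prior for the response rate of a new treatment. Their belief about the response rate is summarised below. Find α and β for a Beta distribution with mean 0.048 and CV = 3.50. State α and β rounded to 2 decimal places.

α = 0.03, β = 0.59

Var = (CV·μ)² = (3.50×0.048)² = 0.028224.
α+β = μ(1−μ)/Var − 1 = 0.045696/0.028224 − 1 = 0.6190.
Thus α = 0.048·0.6190 = 0.03 and β = 0.952·0.6190 = 0.59.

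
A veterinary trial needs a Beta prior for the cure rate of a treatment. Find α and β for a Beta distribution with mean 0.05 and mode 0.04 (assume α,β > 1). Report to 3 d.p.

α = 4.600, β = 87.400

Let s = α+β. Mean gives α = μs = 0.05s; mode gives (α−1)/(s−2) = 0.04.
Substituting: 0.05s − 1 = 0.04(s−2) = 0.04s − 0.08, so 0.01s = 0.92 and s = 92.0000.
Then α = 0.05×92.0000 = 4.600 and β = s−α = 87.400.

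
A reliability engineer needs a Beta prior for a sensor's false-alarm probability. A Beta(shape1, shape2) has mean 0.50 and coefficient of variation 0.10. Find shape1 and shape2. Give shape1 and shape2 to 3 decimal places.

σ = CV·μ = 0.10×0.50 = 0.05000, so σ² = 0.002500.
s+1 = μ(1−μ)/σ² = 0.2500/0.002500 = 100.0000, so s = shape1+shape2 = 99.0000.
shape1 = μs = 49.500, shape2 = (1−μ)s = 49.500.

shape1 = 49.500, shape2 = 49.500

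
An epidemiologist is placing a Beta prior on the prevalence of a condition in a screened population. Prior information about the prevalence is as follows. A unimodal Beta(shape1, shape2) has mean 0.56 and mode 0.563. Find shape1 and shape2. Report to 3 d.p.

Let s = shape1+shape2. Mean gives shape1 = μs = 0.56s; mode gives (shape1−1)/(s−2) = 0.563.
Substituting: 0.56s − 1 = 0.563(s−2) = 0.563s − 1.126, so -0.003s = -0.126 and s = 42.0000.
Then shape1 = 0.56×42.0000 = 23.520 and shape2 = s−shape1 = 18.480.

shape1 = 23.520, shape2 = 18.480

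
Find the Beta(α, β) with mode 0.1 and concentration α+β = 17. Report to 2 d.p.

α = 2.50, β = 14.50

For α,β>1 the mode is (α−1)/(α+β−2), so α = mode·(κ−2)+1 = 0.1×15+1 = 2.50.
And β = (1−mode)·(κ−2)+1 = 0.9×15+1 = 14.50.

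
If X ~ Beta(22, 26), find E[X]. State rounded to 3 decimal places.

0.458

The Beta mean is α/(α+β) = 22/(22+26) = 0.458.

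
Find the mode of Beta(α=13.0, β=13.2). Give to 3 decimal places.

0.496

With α,β > 1, mode = (α−1)/(α+β−2) = 12.0/24.2 = 0.496.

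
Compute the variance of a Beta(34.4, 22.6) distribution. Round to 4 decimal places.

0.0041

μ = 34.4/57.0 = 0.603509; Var = μ(1−μ)/(α+β+1) = 0.2392859/58.0 = 0.0041.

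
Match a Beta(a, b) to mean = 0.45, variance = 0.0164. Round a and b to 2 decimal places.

Let s = a+b. The Beta variance is μ(1−μ)/(s+1).
So s+1 = μ(1−μ)/σ² = (0.45×0.55)/0.0164 = 0.2475/0.0164 = 15.0915, giving s = 14.0915.
Then a = μs = 0.45×14.0915 = 6.34 and b = (1−μ)s = 0.55×14.0915 = 7.75.

a = 6.34, b = 7.75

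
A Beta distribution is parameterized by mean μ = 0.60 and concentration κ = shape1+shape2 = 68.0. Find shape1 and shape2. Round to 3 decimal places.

Split κ in proportion μ : (1−μ): shape1 = 0.60·68.0 = 40.800, shape2 = 68.0 − 40.800 = 27.200.

shape1 = 40.800, shape2 = 27.200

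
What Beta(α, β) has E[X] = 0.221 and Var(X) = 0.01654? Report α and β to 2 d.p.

α = 2.08, β = 7.33

By moment matching, α+β = μ(1−μ)/σ² − 1 = (0.221·0.779)/0.01654 − 1 = 10.4086 − 1 = 9.4086.
Since α/(α+β) = μ, α = 0.221·9.4086 = 2.08 and β = 0.779·9.4086 = 7.33.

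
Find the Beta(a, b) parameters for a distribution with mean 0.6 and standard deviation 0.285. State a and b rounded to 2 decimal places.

a = 1.17, b = 0.78

First σ² = 0.081225. Setting a = μn, b = (1−μ)n with n = a+b,
μ(1−μ)/(n+1) = 0.081225 ⇒ n+1 = 0.24/0.081225 = 2.9548 ⇒ n = 1.9548.
Hence a = 0.6×1.9548 = 1.17, b = 0.4×1.9548 = 0.78.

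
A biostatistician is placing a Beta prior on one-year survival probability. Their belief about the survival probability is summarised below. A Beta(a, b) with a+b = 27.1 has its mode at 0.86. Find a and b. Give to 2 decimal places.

Since the density peak of Beta(a,b) is at (a−1)/(a+b−2),
a = 1 + 0.86(27.1−2) = 22.59 and b = 27.1 − 22.59 = 4.51.

a = 22.59, b = 4.51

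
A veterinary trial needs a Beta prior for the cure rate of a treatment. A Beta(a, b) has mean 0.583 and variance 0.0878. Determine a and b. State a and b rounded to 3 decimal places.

Let s = a+b. The Beta variance is μ(1−μ)/(s+1).
So s+1 = μ(1−μ)/σ² = (0.583×0.417)/0.0878 = 0.243111/0.0878 = 2.7689, giving s = 1.7689.
Then a = μs = 0.583×1.7689 = 1.031 and b = (1−μ)s = 0.417×1.7689 = 0.738.

a = 1.031, b = 0.738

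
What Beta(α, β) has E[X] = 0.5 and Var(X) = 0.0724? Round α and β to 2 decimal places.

By moment matching, α+β = μ(1−μ)/σ² − 1 = (0.5·0.5)/0.0724 − 1 = 3.4530 − 1 = 2.4530.
Since α/(α+β) = μ, α = 0.5·2.4530 = 1.23 and β = 0.5·2.4530 = 1.23.

α = 1.23, β = 1.23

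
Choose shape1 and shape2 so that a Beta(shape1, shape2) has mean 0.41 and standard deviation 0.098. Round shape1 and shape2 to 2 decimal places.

shape1 = 9.92, shape2 = 14.27

Variance = 0.098² = 0.009604. The moment-matching identity shape1+shape2 = μ(1−μ)/Var − 1 gives
shape1+shape2 = 0.2419/0.009604 − 1 = 24.1874, so shape1 = μ·24.1874 = 9.92 and shape2 = (1−μ)·24.1874 = 14.27.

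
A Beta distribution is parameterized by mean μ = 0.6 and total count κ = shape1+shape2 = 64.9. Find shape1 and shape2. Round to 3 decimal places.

shape1 = 38.940, shape2 = 25.960

Split κ in proportion μ : (1−μ): shape1 = 0.6·64.9 = 38.940, shape2 = 64.9 − 38.940 = 25.960.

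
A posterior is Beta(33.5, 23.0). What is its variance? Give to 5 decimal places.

Var = αβ/[(α+β)²(α+β+1)] = (33.5×23.0)/(56.5²×57.5) = 770.50/183554.375 = 0.00420.

0.00420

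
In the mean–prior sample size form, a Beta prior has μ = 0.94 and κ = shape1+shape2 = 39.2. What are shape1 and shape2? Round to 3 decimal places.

shape1 = 36.848, shape2 = 2.352

shape1 = μκ = 0.94×39.2 = 36.848 and shape2 = (1−μ)κ = 0.06×39.2 = 2.352.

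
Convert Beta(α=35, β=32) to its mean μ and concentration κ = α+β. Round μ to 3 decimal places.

μ = 0.522, κ = 67

κ = α+β = 35+32 = 67; μ = α/κ = 35/67 = 0.522.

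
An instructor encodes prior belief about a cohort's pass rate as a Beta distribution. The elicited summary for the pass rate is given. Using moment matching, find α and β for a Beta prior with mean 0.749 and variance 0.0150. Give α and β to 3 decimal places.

α = 8.638, β = 2.895

Let s = α+β. The Beta variance is μ(1−μ)/(s+1).
So s+1 = μ(1−μ)/σ² = (0.749×0.251)/0.0150 = 0.187999/0.0150 = 12.5333, giving s = 11.5333.
Then α = μs = 0.749×11.5333 = 8.638 and β = (1−μ)s = 0.251×11.5333 = 2.895.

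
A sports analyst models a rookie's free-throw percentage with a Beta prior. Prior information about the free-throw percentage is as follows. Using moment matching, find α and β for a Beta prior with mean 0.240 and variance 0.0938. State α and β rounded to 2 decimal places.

Let s = α+β. The Beta variance is μ(1−μ)/(s+1).
So s+1 = μ(1−μ)/σ² = (0.240×0.760)/0.0938 = 0.182400/0.0938 = 1.9446, giving s = 0.9446.
Then α = μs = 0.240×0.9446 = 0.23 and β = (1−μ)s = 0.760×0.9446 = 0.72.

α = 0.23, β = 0.72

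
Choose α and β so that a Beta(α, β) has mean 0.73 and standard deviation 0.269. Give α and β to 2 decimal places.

α = 1.26, β = 0.47

Variance = 0.269² = 0.072361. The moment-matching identity α+β = μ(1−μ)/Var − 1 gives
α+β = 0.1971/0.072361 − 1 = 1.7238, so α = μ·1.7238 = 1.26 and β = (1−μ)·1.7238 = 0.47.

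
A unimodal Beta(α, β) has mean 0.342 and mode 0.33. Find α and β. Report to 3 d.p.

α = 9.690, β = 18.643

Let s = α+β. Mean gives α = μs = 0.342s; mode gives (α−1)/(s−2) = 0.33.
Substituting: 0.342s − 1 = 0.33(s−2) = 0.33s − 0.66, so 0.012s = 0.34 and s = 28.3333.
Then α = 0.342×28.3333 = 9.690 and β = s−α = 18.643.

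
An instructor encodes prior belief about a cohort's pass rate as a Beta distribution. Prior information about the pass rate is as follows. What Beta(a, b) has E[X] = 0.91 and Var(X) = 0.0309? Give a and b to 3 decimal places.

By moment matching, a+b = μ(1−μ)/σ² − 1 = (0.91·0.09)/0.0309 − 1 = 2.6505 − 1 = 1.6505.
Since a/(a+b) = μ, a = 0.91·1.6505 = 1.502 and b = 0.09·1.6505 = 0.149.

a = 1.502, b = 0.149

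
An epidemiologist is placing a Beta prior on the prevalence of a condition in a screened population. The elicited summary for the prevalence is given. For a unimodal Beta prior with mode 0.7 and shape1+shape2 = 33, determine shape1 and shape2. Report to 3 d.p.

shape1 = 22.700, shape2 = 10.300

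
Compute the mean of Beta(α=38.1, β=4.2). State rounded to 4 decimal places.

E[X] = α/(α+β) = 38.1/42.3 = 0.9007.

0.9007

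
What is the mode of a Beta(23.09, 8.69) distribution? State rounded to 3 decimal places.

With α,β > 1, mode = (α−1)/(α+β−2) = 22.09/29.78 = 0.742.

0.742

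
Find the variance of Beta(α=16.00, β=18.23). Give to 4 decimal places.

0.0071

Var = αβ/[(α+β)²(α+β+1)] = (16.00×18.23)/(34.23²×35.23) = 291.6800/41278.740867 = 0.0071.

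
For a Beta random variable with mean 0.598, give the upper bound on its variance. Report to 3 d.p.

Var = μ(1−μ)/(α+β+1), which approaches μ(1−μ) as α+β → 0.
So the supremum is μ(1−μ) = 0.598×0.402 = 0.240.

0.240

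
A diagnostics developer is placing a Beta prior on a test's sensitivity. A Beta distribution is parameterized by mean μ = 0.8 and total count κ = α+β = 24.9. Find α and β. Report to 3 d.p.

α = 19.920, β = 4.980

α = μκ = 0.8×24.9 = 19.920 and β = (1−μ)κ = 0.2×24.9 = 4.980.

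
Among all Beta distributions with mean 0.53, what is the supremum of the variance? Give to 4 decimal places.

0.2491

Var = μ(1−μ)/(α+β+1), which approaches μ(1−μ) as α+β → 0.
So the supremum is μ(1−μ) = 0.53×0.47 = 0.2491.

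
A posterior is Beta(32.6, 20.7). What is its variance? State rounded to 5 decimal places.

0.00437

Var = αβ/[(α+β)²(α+β+1)] = (32.6×20.7)/(53.3²×54.3) = 674.82/154260.327 = 0.00437.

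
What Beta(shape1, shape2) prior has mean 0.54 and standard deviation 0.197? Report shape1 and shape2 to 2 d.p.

Variance = 0.197² = 0.038809. The moment-matching identity shape1+shape2 = μ(1−μ)/Var − 1 gives
shape1+shape2 = 0.2484/0.038809 − 1 = 5.4006, so shape1 = μ·5.4006 = 2.92 and shape2 = (1−μ)·5.4006 = 2.48.

shape1 = 2.92, shape2 = 2.48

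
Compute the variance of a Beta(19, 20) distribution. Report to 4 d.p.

Var = αβ/[(α+β)²(α+β+1)] = (19×20)/(39²×40) = 380/60840 = 0.0062.

0.0062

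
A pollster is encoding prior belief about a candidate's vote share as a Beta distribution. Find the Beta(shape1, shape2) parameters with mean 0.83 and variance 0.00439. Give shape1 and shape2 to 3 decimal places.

shape1 = 25.847, shape2 = 5.294

Let s = shape1+shape2. The Beta variance is μ(1−μ)/(s+1).
So s+1 = μ(1−μ)/σ² = (0.83×0.17)/0.00439 = 0.1411/0.00439 = 32.1412, giving s = 31.1412.
Then shape1 = μs = 0.83×31.1412 = 25.847 and shape2 = (1−μ)s = 0.17×31.1412 = 5.294.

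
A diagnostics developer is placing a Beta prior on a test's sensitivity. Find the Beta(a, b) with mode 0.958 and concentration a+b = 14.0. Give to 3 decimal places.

a = 12.496, b = 1.504

Since the density peak of Beta(a,b) is at (a−1)/(a+b−2),
a = 1 + 0.958(14.0−2) = 12.496 and b = 14.0 − 12.496 = 1.504.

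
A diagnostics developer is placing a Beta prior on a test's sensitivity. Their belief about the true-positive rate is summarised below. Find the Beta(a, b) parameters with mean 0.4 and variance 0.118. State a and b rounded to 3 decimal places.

Write ν = a+b; then a = μν and Var = μ(1−μ)/(ν+1).
ν = μ(1−μ)/Var − 1 = 0.24/0.118 − 1 = 1.0339.
a = 0.4·1.0339 = 0.414, b = 0.6·1.0339 = 0.620.

a = 0.414, b = 0.620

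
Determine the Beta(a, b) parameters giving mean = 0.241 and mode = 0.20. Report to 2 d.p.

With s = a+b: μ = a/s and mode = (a−1)/(s−2). Eliminating a = μs,
μs − 1 = m(s−2) ⇒ s(μ−m) = 1−2m ⇒ s = 0.60/0.041 = 14.6341.
So a = μs = 3.53, b = (1−μ)s = 11.11.

a = 3.53, b = 11.11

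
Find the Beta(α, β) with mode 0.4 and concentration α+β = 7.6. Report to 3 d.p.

For α,β>1 the mode is (α−1)/(α+β−2), so α = mode·(κ−2)+1 = 0.4×5.6+1 = 3.240.
And β = (1−mode)·(κ−2)+1 = 0.6×5.6+1 = 4.360.

α = 3.240, β = 4.360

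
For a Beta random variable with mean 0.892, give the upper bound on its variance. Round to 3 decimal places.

Var = μ(1−μ)/(α+β+1), which approaches μ(1−μ) as α+β → 0.
So the supremum is μ(1−μ) = 0.892×0.108 = 0.096.

0.096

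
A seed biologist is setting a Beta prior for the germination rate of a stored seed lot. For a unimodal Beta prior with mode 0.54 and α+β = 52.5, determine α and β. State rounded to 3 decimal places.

For α,β>1 the mode is (α−1)/(α+β−2), so α = mode·(κ−2)+1 = 0.54×50.5+1 = 28.270.
And β = (1−mode)·(κ−2)+1 = 0.46×50.5+1 = 24.230.

α = 28.270, β = 24.230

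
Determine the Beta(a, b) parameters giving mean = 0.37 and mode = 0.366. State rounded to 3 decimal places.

Let s = a+b. Mean gives a = μs = 0.37s; mode gives (a−1)/(s−2) = 0.366.
Substituting: 0.37s − 1 = 0.366(s−2) = 0.366s − 0.732, so 0.004s = 0.268 and s = 67.0000.
Then a = 0.37×67.0000 = 24.790 and b = s−a = 42.210.

a = 24.790, b = 42.210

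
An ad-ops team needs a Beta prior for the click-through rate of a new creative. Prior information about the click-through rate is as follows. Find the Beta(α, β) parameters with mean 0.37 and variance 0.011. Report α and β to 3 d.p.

α = 7.471, β = 12.720

By moment matching, α+β = μ(1−μ)/σ² − 1 = (0.37·0.63)/0.011 − 1 = 21.1909 − 1 = 20.1909.
Since α/(α+β) = μ, α = 0.37·20.1909 = 7.471 and β = 0.63·20.1909 = 12.720.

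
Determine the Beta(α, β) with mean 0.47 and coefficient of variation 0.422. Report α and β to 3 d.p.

α = 2.506, β = 2.826

Var = (CV·μ)² = (0.422×0.47)² = 0.039339.
α+β = μ(1−μ)/Var − 1 = 0.2491/0.039339 − 1 = 5.3322.
Thus α = 0.47·5.3322 = 2.506 and β = 0.53·5.3322 = 2.826.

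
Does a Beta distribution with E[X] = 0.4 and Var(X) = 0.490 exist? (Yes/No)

No

The Beta variance bound is σ² < μ(1−μ).
Here μ(1−μ) = 0.4×0.6 = 0.24, and 0.490 ≥ 0.24.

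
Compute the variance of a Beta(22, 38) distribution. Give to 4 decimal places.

0.0038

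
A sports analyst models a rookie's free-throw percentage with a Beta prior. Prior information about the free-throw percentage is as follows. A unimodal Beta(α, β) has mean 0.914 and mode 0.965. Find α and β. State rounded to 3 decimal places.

Let s = α+β. Mean gives α = μs = 0.914s; mode gives (α−1)/(s−2) = 0.965.
Substituting: 0.914s − 1 = 0.965(s−2) = 0.965s − 1.930, so -0.051s = -0.930 and s = 18.2353.
Then α = 0.914×18.2353 = 16.667 and β = s−α = 1.568.

α = 16.667, β = 1.568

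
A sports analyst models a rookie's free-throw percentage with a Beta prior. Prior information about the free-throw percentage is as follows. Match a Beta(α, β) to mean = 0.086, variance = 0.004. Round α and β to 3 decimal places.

Write ν = α+β; then α = μν and Var = μ(1−μ)/(ν+1).
ν = μ(1−μ)/Var − 1 = 0.078604/0.004 − 1 = 18.6510.
α = 0.086·18.6510 = 1.604, β = 0.914·18.6510 = 17.047.

α = 1.604, β = 17.047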